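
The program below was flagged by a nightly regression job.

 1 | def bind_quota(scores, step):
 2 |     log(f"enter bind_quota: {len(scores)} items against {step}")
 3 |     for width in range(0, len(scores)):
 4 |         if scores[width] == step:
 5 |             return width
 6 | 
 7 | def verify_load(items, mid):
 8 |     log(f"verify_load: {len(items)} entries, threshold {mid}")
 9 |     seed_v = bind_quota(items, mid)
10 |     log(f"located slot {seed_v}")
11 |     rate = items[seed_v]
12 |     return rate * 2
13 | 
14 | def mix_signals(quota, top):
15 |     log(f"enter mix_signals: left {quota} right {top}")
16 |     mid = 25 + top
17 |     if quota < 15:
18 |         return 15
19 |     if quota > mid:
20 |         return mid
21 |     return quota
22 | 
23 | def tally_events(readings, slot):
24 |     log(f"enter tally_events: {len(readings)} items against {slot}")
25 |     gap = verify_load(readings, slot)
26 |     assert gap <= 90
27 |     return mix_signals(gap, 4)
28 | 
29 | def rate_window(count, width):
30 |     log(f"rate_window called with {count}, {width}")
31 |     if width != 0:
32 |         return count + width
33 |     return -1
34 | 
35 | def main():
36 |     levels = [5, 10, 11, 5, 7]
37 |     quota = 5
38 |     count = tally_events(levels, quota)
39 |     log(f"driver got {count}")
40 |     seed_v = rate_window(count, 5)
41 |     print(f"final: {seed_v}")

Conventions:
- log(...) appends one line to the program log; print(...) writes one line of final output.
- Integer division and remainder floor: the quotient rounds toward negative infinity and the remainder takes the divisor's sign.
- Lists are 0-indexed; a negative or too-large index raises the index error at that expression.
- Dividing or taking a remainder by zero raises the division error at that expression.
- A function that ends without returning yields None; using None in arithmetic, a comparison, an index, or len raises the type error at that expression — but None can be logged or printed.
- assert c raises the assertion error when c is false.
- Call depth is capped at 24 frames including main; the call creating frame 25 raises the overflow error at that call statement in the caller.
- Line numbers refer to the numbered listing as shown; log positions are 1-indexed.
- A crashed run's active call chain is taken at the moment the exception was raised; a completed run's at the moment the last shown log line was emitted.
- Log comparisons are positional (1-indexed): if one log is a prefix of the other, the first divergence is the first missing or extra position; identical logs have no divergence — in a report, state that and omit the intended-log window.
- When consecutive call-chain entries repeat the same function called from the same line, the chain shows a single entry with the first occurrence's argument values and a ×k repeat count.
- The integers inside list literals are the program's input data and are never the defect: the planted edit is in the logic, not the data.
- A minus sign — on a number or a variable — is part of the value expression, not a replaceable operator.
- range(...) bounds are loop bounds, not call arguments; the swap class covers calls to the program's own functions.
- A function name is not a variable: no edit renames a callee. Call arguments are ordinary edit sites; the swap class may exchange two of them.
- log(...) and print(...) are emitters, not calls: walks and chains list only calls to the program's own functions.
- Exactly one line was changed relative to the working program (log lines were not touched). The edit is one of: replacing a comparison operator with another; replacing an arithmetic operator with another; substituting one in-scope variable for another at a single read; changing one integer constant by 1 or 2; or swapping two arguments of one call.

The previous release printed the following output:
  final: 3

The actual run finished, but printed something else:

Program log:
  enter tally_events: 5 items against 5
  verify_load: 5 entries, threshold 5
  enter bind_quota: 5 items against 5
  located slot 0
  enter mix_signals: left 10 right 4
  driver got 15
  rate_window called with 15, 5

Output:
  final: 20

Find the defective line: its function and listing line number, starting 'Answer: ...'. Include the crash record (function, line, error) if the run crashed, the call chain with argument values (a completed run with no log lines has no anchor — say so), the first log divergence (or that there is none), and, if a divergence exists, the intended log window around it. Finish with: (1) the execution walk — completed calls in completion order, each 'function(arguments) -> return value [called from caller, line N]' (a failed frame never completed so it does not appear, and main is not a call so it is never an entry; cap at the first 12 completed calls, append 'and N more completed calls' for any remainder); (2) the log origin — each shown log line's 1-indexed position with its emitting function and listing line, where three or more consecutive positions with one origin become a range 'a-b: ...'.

Answer: the defect is in rate_window at line 32.
The tell: Log streams are identical — the defect surfaces only in the printed output.
Call chain: main -> rate_window(15, 5) (called at line 40).
First divergence: none; the two logs match at every position.
Execution walk:
  bind_quota([5, 10, 11, 5, 7], 5) -> 0  [called from verify_load, line 9]
  verify_load([5, 10, 11, 5, 7], 5) -> 10  [called from tally_events, line 25]
  mix_signals(10, 4) -> 15  [called from tally_events, line 27]
  tally_events([5, 10, 11, 5, 7], 5) -> 15  [called from main, line 38]
  rate_window(15, 5) -> 20  [called from main, line 40]
Log line origins:
  1: from tally_events, line 24
  2: from verify_load, line 8
  3: from bind_quota, line 2
  4: from verify_load, line 10
  5: from mix_signals, line 15
  6: from main, line 39
  7: from rate_window, line 30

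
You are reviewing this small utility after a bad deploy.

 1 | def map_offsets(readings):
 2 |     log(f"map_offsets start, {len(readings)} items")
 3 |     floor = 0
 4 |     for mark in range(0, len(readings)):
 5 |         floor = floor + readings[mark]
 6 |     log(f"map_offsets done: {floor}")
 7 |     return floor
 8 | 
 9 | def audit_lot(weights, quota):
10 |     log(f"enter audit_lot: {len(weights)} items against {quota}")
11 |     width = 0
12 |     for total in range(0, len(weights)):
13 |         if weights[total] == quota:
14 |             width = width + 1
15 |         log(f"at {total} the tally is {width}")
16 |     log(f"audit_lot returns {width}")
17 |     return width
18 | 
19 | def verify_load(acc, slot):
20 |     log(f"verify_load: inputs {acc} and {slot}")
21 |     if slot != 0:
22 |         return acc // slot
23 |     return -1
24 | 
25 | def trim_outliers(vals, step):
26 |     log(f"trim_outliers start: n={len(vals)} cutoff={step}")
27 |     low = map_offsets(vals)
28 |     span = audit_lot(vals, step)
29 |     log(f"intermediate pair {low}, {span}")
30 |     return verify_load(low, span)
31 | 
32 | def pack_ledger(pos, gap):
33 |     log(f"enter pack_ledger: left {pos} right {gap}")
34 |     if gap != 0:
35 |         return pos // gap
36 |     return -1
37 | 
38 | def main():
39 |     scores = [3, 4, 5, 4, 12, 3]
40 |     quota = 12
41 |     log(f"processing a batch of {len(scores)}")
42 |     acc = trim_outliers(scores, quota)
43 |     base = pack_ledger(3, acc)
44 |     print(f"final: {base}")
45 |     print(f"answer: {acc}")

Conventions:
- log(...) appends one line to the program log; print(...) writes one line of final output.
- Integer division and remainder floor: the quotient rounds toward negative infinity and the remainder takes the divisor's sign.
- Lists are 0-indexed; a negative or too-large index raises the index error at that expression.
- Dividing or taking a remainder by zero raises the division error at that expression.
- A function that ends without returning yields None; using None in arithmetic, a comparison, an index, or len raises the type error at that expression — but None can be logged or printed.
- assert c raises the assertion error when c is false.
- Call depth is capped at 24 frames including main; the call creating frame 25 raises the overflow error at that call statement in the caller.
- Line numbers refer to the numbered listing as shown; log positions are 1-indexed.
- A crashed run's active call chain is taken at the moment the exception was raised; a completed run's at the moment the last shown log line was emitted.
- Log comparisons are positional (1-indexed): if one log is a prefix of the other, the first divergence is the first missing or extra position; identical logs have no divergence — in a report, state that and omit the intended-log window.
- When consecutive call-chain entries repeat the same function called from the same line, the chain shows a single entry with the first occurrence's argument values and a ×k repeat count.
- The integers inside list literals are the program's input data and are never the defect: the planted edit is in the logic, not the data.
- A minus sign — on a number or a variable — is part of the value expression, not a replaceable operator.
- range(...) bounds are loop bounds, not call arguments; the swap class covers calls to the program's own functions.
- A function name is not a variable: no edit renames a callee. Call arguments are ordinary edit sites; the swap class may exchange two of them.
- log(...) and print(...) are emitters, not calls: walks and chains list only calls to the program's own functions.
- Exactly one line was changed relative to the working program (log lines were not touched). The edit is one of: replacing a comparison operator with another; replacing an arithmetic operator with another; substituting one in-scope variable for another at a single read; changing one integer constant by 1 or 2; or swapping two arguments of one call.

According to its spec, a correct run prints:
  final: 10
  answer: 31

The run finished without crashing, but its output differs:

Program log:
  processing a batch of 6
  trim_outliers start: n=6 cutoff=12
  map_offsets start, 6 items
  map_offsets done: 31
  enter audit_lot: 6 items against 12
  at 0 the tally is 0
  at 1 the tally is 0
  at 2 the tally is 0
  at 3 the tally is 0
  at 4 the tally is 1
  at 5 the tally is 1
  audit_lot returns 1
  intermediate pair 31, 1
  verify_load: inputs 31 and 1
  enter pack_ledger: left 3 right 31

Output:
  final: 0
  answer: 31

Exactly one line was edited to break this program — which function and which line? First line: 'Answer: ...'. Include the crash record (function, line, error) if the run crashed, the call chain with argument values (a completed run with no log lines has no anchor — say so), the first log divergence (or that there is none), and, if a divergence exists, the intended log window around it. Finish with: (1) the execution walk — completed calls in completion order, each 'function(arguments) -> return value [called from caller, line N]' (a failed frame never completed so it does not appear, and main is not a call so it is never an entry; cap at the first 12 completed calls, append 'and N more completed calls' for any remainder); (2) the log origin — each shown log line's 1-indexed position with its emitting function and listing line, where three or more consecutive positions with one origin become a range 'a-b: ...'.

Answer: the defect is in main at line 43.
The tell: Position 15 is the first bad log line: 'enter pack_ledger: left 3 right 31' should read 'enter pack_ledger: left 31 right 3'.
Call chain: main -> pack_ledger(3, 31) (called at line 43).
First divergence: at position 15 the run shows 'enter pack_ledger: left 3 right 31' where the working version logs 'enter pack_ledger: left 31 right 3'.
Intended log window:
  13: intermediate pair 31, 1
  14: verify_load: inputs 31 and 1
  15: enter pack_ledger: left 31 right 3
Execution walk:
  map_offsets([3, 4, 5, 4, 12, 3]) -> 31  [called from trim_outliers, line 27]
  audit_lot([3, 4, 5, 4, 12, 3], 12) -> 1  [called from trim_outliers, line 28]
  verify_load(31, 1) -> 31  [called from trim_outliers, line 30]
  trim_outliers([3, 4, 5, 4, 12, 3], 12) -> 31  [called from main, line 42]
  pack_ledger(3, 31) -> 0  [called from main, line 43]
Origin of each log line:
  1: logged in main at line 41
  2: logged in trim_outliers at line 26
  3: logged in map_offsets at line 2
  4: logged in map_offsets at line 6
  5: logged in audit_lot at line 10
  6-11: logged in audit_lot at line 15
  12: logged in audit_lot at line 16
  13: logged in trim_outliers at line 29
  14: logged in verify_load at line 20
  15: logged in pack_ledger at line 33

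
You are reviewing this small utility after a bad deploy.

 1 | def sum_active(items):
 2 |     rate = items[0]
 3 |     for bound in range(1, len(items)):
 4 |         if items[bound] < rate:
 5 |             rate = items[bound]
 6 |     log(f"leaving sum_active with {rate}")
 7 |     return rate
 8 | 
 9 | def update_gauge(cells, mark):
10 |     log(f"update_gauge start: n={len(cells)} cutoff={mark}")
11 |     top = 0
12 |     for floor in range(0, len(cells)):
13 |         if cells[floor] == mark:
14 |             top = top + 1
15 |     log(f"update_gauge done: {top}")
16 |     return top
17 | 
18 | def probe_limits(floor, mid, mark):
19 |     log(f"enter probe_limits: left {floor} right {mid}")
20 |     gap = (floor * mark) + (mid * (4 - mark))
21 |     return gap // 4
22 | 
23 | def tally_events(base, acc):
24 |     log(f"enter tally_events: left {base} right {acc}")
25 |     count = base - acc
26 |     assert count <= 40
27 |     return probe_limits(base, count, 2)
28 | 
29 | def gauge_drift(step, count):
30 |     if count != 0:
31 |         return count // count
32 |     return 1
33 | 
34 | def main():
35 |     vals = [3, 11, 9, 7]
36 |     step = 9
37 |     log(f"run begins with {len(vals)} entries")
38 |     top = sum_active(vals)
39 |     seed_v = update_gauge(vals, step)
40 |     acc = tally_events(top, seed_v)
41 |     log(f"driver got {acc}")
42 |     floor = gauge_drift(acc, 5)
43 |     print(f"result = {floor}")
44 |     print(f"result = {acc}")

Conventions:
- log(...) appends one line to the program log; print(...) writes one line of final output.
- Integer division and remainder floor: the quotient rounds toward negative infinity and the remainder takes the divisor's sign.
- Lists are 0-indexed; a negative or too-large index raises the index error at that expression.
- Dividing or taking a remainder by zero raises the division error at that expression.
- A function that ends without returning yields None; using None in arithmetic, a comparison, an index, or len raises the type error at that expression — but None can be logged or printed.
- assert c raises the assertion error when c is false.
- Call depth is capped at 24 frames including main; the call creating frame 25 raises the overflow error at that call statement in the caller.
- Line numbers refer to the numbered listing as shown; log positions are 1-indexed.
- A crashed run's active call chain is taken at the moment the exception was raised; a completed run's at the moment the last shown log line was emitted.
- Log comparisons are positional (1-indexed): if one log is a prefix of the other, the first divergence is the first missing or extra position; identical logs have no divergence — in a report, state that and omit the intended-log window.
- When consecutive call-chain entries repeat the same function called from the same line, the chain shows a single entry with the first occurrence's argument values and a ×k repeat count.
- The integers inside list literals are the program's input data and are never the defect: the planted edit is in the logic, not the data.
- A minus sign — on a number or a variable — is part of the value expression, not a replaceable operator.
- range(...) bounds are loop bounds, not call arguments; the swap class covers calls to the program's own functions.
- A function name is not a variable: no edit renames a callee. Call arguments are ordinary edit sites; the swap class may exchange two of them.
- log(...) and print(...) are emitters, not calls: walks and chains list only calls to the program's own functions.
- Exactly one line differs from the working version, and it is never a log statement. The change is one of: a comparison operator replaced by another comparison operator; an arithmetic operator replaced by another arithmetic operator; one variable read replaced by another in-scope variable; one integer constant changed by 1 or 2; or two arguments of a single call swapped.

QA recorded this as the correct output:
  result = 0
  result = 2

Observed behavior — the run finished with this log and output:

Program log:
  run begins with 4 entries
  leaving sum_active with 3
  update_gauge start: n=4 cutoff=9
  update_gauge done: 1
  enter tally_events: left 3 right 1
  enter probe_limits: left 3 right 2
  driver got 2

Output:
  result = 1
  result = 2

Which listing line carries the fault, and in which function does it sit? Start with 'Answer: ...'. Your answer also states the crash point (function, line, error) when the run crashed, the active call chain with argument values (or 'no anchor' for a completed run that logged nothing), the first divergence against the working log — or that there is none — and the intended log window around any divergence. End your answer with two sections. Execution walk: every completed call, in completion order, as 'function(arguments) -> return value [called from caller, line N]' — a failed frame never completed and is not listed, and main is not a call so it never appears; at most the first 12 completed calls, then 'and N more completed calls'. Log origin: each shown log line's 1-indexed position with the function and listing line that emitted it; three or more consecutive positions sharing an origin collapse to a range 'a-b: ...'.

Answer: the defect is in gauge_drift at line 31.
Key observation: Nothing in the log betrays the bug — only the output does.
Call chain: main.
First divergence: none; the two logs match at every position.
Execution walk:
  sum_active([3, 11, 9, 7]) -> 3  [called from main, line 38]
  update_gauge([3, 11, 9, 7], 9) -> 1  [called from main, line 39]
  probe_limits(3, 2, 2) -> 2  [called from tally_events, line 27]
  tally_events(3, 1) -> 2  [called from main, line 40]
  gauge_drift(2, 5) -> 1  [called from main, line 42]
Log origins:
  1: emitted by main (line 37)
  2: emitted by sum_active (line 6)
  3: emitted by update_gauge (line 10)
  4: emitted by update_gauge (line 15)
  5: emitted by tally_events (line 24)
  6: emitted by probe_limits (line 19)
  7: emitted by main (line 41)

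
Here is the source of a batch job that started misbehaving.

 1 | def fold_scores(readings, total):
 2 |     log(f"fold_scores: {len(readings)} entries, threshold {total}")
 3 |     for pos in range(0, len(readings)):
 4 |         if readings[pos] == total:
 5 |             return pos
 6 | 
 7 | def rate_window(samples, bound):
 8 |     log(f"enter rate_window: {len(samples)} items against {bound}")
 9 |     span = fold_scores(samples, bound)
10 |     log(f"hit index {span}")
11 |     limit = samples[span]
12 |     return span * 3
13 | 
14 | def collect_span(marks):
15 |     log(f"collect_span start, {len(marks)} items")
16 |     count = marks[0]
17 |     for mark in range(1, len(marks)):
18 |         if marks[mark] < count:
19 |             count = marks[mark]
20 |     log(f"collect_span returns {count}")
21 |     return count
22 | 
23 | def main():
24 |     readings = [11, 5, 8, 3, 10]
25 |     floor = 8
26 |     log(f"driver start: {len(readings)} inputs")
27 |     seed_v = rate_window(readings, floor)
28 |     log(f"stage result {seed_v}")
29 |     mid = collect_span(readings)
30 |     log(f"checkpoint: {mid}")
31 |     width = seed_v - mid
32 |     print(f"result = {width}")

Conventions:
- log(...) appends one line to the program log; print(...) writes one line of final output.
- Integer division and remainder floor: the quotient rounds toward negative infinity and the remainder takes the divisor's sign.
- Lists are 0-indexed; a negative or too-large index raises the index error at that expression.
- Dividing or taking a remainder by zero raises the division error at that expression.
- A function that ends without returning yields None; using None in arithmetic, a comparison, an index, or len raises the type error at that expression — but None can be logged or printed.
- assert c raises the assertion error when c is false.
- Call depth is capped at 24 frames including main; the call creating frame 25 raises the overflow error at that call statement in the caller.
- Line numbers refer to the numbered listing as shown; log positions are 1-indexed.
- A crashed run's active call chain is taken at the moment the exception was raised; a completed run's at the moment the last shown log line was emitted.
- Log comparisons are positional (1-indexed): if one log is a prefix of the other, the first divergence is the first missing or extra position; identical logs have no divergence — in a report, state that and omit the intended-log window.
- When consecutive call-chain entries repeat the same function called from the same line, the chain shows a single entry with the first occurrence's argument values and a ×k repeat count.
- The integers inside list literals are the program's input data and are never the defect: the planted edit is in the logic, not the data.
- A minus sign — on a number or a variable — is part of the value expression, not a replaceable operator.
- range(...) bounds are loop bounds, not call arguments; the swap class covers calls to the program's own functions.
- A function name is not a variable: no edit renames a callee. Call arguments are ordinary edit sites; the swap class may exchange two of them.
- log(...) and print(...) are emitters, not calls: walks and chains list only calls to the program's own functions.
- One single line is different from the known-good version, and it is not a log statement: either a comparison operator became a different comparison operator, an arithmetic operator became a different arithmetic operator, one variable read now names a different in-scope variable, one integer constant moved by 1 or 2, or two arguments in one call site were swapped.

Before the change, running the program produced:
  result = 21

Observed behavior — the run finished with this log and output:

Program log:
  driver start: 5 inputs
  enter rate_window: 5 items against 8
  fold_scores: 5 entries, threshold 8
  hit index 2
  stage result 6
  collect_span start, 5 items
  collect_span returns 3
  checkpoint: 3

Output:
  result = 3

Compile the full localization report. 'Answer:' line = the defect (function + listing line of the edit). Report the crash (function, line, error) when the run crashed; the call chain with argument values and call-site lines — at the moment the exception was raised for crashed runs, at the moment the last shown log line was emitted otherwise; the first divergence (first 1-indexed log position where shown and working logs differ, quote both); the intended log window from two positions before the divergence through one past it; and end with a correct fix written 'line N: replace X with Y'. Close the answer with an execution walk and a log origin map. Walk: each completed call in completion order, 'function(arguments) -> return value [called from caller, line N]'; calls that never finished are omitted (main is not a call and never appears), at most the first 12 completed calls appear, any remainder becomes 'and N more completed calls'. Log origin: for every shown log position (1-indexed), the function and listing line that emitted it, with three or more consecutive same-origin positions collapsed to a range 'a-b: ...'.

Answer: the defect is in rate_window at line 12.
Key fact: The earliest visible damage is log position 5 — 'stage result 6' rather than the intended 'stage result 24'.
Call chain: main.
First divergence: at position 5 the run shows 'stage result 6' where the working version logs 'stage result 24'.
Intended log window:
  3: fold_scores: 5 entries, threshold 8
  4: hit index 2
  5: stage result 24
  6: collect_span start, 5 items
Execution walk:
  fold_scores([11, 5, 8, 3, 10], 8) -> 2  [called from rate_window, line 9]
  rate_window([11, 5, 8, 3, 10], 8) -> 6  [called from main, line 27]
  collect_span([11, 5, 8, 3, 10]) -> 3  [called from main, line 29]
Log origin:
  1: emitted by main (line 26)
  2: emitted by rate_window (line 8)
  3: emitted by fold_scores (line 2)
  4: emitted by rate_window (line 10)
  5: emitted by main (line 28)
  6: emitted by collect_span (line 15)
  7: emitted by collect_span (line 20)
  8: emitted by main (line 30)
A correct fix: line 12: replace `span` with `limit`.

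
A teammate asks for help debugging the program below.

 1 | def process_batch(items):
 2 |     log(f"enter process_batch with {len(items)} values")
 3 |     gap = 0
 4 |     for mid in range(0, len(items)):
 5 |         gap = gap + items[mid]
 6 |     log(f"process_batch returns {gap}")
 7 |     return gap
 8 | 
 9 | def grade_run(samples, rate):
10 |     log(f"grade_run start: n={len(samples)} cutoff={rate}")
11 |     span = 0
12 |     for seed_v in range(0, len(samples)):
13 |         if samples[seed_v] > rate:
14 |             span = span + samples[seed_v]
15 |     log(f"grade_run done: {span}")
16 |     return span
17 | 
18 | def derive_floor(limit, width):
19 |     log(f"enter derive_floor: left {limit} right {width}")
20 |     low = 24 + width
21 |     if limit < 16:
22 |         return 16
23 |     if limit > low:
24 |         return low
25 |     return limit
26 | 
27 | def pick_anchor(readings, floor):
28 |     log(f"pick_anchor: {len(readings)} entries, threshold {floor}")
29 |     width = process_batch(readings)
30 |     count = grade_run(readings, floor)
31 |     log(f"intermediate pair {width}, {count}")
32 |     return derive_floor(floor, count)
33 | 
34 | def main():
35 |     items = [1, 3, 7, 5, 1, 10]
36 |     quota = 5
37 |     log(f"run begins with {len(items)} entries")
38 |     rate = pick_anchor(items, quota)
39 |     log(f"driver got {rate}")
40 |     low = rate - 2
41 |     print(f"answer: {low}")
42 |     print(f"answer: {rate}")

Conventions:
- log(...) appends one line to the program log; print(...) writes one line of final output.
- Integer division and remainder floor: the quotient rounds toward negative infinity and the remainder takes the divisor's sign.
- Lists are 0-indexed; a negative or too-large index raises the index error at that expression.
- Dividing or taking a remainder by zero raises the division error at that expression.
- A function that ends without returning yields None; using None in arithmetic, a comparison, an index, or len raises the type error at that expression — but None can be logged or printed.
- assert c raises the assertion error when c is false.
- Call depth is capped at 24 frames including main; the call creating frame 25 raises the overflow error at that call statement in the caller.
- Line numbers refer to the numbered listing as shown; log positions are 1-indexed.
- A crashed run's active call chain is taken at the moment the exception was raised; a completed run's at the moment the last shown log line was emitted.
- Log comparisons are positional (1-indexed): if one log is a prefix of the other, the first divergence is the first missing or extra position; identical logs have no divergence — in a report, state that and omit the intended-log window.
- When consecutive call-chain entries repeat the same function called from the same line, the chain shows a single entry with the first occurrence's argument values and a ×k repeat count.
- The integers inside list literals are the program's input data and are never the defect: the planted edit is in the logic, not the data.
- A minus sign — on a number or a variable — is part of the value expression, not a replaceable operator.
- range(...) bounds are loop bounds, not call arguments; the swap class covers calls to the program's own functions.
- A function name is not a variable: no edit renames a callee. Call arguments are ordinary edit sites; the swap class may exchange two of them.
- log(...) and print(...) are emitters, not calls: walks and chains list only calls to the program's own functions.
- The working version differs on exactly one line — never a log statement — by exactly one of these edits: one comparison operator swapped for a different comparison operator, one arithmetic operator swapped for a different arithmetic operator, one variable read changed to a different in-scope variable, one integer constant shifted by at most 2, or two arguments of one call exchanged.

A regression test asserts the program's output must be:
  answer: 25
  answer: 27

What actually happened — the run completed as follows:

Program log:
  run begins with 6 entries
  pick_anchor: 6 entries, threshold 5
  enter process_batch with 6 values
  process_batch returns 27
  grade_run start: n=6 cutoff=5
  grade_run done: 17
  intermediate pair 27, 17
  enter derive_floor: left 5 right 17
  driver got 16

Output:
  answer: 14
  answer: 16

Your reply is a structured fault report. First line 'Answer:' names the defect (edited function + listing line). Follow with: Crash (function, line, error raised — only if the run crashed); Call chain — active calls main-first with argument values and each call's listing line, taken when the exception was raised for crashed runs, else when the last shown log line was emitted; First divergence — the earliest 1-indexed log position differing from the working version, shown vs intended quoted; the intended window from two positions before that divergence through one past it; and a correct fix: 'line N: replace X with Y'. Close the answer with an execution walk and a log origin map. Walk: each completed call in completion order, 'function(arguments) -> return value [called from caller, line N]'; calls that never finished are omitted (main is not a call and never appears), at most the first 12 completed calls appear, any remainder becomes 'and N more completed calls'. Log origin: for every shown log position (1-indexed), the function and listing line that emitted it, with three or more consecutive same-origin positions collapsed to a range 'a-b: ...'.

Answer: the defect is in pick_anchor at line 32.
Key observation: Log line 8 is where behavior first shows: 'enter derive_floor: left 5 right 17' appears instead of 'enter derive_floor: left 27 right 17'.
Call chain: main.
First divergence: at position 8 the run shows 'enter derive_floor: left 5 right 17' where the working version logs 'enter derive_floor: left 27 right 17'.
Intended log window:
  6: grade_run done: 17
  7: intermediate pair 27, 17
  8: enter derive_floor: left 27 right 17
  9: driver got 27
Execution walk:
  process_batch([1, 3, 7, 5, 1, 10]) -> 27  [called from pick_anchor, line 29]
  grade_run([1, 3, 7, 5, 1, 10], 5) -> 17  [called from pick_anchor, line 30]
  derive_floor(5, 17) -> 16  [called from pick_anchor, line 32]
  pick_anchor([1, 3, 7, 5, 1, 10], 5) -> 16  [called from main, line 38]
Log line origins:
  1 — main, line 37
  2 — pick_anchor, line 28
  3 — process_batch, line 2
  4 — process_batch, line 6
  5 — grade_run, line 10
  6 — grade_run, line 15
  7 — pick_anchor, line 31
  8 — derive_floor, line 19
  9 — main, line 39
A correct fix: line 32: replace `derive_floor(floor, count)` with `derive_floor(width, count)`.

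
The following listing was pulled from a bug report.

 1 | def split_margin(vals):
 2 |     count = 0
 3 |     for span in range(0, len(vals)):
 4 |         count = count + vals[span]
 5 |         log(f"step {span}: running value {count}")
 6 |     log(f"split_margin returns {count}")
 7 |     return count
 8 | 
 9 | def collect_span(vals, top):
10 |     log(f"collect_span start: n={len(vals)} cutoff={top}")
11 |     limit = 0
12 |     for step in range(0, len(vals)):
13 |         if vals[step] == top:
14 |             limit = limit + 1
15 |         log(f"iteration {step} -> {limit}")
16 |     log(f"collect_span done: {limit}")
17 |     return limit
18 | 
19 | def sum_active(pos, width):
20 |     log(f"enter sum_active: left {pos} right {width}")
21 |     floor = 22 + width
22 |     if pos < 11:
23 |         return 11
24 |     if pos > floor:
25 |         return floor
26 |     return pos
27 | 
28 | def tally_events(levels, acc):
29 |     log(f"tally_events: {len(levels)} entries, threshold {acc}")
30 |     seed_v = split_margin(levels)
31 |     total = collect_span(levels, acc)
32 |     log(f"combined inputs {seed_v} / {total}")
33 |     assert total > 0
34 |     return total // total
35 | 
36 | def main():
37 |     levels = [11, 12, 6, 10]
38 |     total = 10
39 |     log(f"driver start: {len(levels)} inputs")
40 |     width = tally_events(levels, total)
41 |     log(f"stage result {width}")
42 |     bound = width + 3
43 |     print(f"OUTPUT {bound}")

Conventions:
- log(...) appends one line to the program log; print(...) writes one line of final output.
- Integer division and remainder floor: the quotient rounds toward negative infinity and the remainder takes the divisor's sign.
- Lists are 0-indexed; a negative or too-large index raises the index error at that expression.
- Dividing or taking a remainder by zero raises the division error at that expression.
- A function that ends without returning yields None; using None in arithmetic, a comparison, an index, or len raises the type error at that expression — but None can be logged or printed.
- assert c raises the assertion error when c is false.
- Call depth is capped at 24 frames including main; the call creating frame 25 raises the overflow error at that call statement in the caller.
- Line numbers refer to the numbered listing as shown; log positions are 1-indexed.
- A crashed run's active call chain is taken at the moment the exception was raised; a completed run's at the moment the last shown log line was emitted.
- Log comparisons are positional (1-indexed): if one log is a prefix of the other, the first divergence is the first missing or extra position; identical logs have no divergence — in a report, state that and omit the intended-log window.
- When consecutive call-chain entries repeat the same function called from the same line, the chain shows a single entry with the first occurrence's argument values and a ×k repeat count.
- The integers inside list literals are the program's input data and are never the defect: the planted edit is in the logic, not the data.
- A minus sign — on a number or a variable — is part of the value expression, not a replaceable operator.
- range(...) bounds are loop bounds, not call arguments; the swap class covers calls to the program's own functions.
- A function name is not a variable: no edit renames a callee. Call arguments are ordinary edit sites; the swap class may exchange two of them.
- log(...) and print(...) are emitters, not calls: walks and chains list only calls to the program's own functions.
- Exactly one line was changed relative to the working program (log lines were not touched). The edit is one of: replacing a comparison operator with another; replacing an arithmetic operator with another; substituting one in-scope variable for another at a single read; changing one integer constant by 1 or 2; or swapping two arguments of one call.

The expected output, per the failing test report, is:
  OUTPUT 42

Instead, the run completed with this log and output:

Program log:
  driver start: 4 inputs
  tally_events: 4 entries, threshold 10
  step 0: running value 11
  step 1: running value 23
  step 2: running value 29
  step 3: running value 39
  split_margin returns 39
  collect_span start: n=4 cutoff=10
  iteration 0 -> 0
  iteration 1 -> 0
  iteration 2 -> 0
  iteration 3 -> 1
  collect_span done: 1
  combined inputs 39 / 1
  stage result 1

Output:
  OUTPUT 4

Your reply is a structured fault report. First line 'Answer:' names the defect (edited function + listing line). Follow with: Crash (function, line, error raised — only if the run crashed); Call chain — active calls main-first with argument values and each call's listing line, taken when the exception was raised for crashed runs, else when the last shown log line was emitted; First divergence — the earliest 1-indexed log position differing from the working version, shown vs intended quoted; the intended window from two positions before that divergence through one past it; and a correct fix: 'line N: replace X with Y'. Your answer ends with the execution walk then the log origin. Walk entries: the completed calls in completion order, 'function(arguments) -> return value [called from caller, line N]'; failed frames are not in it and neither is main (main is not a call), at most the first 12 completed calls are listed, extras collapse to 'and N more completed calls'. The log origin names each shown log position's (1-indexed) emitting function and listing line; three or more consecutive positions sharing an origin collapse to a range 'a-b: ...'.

Answer: the defect is in tally_events at line 34.
Core observation: The earliest visible damage is log position 15 — 'stage result 1' rather than the intended 'stage result 39'.
Call chain: main.
First divergence: position 15; shown 'stage result 1' vs intended 'stage result 39'.
Intended log window:
  13: collect_span done: 1
  14: combined inputs 39 / 1
  15: stage result 39
Execution walk:
  split_margin([11, 12, 6, 10]) -> 39  [called from tally_events, line 30]
  collect_span([11, 12, 6, 10], 10) -> 1  [called from tally_events, line 31]
  tally_events([11, 12, 6, 10], 10) -> 1  [called from main, line 40]
Log origins:
  1: from main, line 39
  2: from tally_events, line 29
  3-6: from split_margin, line 5
  7: from split_margin, line 6
  8: from collect_span, line 10
  9-12: from collect_span, line 15
  13: from collect_span, line 16
  14: from tally_events, line 32
  15: from main, line 41
A correct fix: line 34: replace `total // total` with `seed_v // total`.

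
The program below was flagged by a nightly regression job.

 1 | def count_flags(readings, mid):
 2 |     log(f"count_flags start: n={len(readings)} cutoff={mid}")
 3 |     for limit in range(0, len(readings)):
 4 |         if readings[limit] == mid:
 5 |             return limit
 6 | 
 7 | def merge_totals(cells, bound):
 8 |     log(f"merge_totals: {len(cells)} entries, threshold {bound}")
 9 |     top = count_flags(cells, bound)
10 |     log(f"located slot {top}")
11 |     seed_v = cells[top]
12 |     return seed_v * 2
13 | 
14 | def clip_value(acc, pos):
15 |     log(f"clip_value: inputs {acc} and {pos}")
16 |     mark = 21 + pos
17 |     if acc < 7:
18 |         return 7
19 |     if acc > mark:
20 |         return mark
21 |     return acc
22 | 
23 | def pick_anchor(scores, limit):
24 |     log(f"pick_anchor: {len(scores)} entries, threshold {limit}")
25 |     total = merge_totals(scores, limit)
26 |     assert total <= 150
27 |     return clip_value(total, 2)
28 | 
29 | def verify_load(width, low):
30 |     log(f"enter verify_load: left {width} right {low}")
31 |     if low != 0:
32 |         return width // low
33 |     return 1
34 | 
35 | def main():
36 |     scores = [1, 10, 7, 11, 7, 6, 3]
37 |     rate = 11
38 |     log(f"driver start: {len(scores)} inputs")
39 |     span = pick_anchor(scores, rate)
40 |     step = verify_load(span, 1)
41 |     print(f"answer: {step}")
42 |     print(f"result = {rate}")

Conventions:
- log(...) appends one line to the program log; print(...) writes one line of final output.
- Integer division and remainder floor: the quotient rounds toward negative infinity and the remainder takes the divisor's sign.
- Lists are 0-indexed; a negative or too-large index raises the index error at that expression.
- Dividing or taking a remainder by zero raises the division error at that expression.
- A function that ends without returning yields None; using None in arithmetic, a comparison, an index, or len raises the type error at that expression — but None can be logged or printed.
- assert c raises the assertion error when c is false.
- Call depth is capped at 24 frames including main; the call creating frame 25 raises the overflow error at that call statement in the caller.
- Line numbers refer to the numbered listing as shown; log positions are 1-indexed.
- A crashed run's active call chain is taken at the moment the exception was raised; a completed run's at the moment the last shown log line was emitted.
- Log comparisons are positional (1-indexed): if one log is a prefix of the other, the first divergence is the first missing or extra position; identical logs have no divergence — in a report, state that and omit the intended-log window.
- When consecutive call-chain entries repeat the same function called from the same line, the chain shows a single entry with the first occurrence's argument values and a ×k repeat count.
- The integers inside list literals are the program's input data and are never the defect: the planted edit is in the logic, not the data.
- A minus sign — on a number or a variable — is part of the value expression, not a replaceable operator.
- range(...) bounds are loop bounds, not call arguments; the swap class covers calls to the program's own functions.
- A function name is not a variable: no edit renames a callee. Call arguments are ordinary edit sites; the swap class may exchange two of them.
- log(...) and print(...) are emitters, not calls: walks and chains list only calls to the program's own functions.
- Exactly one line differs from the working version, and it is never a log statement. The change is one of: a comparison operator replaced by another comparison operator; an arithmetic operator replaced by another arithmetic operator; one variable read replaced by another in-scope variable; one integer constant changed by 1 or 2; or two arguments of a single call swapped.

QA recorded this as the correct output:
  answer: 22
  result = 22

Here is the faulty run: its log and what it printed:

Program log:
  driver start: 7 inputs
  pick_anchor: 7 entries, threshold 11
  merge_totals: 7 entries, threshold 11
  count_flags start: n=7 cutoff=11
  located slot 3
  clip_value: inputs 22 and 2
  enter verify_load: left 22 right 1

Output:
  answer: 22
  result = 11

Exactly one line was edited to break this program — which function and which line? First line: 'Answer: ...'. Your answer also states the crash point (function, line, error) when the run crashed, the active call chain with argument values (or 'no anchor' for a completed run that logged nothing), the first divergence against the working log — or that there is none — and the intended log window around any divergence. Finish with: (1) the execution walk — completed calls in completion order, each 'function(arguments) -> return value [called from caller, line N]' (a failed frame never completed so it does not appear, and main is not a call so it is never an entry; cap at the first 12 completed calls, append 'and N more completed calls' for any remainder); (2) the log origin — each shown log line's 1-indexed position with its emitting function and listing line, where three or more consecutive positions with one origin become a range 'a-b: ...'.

Answer: the defect is in main at line 42.
Key fact: No log line changed; the fault shows up purely in the output.
Call chain: main -> verify_load(22, 1) (called at line 40).
First divergence: none — the logs agree in full.
Execution walk:
  count_flags([1, 10, 7, 11, 7, 6, 3], 11) -> 3  [called from merge_totals, line 9]
  merge_totals([1, 10, 7, 11, 7, 6, 3], 11) -> 22  [called from pick_anchor, line 25]
  clip_value(22, 2) -> 22  [called from pick_anchor, line 27]
  pick_anchor([1, 10, 7, 11, 7, 6, 3], 11) -> 22  [called from main, line 39]
  verify_load(22, 1) -> 22  [called from main, line 40]
Origin of each log line:
  1: logged in main at line 38
  2: logged in pick_anchor at line 24
  3: logged in merge_totals at line 8
  4: logged in count_flags at line 2
  5: logged in merge_totals at line 10
  6: logged in clip_value at line 15
  7: logged in verify_load at line 30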